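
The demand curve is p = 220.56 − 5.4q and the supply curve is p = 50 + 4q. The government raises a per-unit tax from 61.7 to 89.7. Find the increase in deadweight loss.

Competitive equilibrium: 220.56 − 5.4q = 50 + 4q → q* = 18.1447, p* = 122.5787.
For a per-unit tax t: Δq = t/9.4, so DWL = ½·t·(t/9.4) = t²/18.8.
At t = 61.7: DWL = 202.494. At t = 89.7: DWL = 427.984.
Increase = 427.984 − 202.494 = 225.49.

225.49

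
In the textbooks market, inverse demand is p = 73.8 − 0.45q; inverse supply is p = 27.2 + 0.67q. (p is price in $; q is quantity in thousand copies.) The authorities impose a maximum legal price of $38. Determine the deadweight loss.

Competitive equilibrium: 73.8 − 0.45q = 27.2 + 0.67q → q* = 41.6071, p* = 55.0768.
At the ceiling p = 38, quantity supplied = (38 − 27.2)/0.67 = 16.1194.
Willingness to pay at q' = 16.1194: 73.8 − 0.45·16.1194 = 66.5463.
Δq = 41.6071 − 16.1194 = 25.4877; wedge = 66.5463 − 38 = 28.5463.
Welfare loss = ½ × 25.4877 × 28.5463 = $363.79 thousand.

$363.79 thousand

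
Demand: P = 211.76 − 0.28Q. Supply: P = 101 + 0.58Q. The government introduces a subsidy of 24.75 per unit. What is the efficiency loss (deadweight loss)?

Competitive equilibrium: 211.76 − 0.28Q = 101 + 0.58Q → Q* = 128.7907, P* = 175.6986.
The subsidy lowers effective supply by 24.75: P = 76.25 + 0.58Q.
New quantity: 211.76 − 0.28Q = 76.25 + 0.58Q → Q' = 157.5698.
Overproduction ΔQ = 157.5698 − 128.7907 = 28.7791; wedge = subsidy = 24.75.
Deadweight loss = ½ × 28.7791 × 24.75 = 356.14.

356.14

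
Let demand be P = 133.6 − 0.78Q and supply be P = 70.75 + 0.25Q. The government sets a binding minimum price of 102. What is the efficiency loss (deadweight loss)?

Competitive equilibrium: 133.6 − 0.78Q = 70.75 + 0.25Q → Q* = 61.0194, P* = 86.0049.
At the floor P = 102, quantity demanded = (133.6 − 102)/0.78 = 40.5128.
Sellers' marginal cost at Q' = 40.5128: 70.75 + 0.25·40.5128 = 80.8782.
ΔQ = 61.0194 − 40.5128 = 20.5066; wedge = 102 − 80.8782 = 21.1218.
The triangle = ½ × 20.5066 × 21.1218 = 216.57.

216.57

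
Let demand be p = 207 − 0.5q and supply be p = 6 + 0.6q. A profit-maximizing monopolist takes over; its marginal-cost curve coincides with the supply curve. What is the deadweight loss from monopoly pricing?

1793.37

Competitive equilibrium: 207 − 0.5q = 6 + 0.6q → q* = 182.7273, p* = 115.6364.
Marginal revenue: MR = 207 − q. Set MR = MC: 207 − q = 6 + 0.6q → q_m = 125.625.
Price p_m = 207 − 0.5·125.625 = 144.1875; MC(q_m) = 6 + 0.6·125.625 = 81.375.
Competitive q* = 182.7273, so Δq = 57.1023; wedge = 144.1875 − 81.375 = 62.8125.
DWL = ½ × 57.1023 × 62.8125 = 1793.37.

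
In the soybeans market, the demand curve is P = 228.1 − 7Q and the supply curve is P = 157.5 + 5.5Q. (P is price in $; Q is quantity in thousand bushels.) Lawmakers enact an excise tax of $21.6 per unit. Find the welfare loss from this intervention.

Competitive equilibrium: 228.1 − 7Q = 157.5 + 5.5Q → Q* = 5.648, P* = 188.564.
With the tax, the buyer price exceeds the seller price by 21.6: (228.1 − 7Q) − (157.5 + 5.5Q) = 21.6 → Q' = 3.92.
ΔQ = 5.648 − 3.92 = 1.728; the wedge equals the tax, 21.6.
DWL = ½ × 1.728 × 21.6 = $18.66 thousand.

$18.66 thousand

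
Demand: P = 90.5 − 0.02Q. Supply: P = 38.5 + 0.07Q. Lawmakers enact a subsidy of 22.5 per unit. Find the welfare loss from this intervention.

Competitive equilibrium: 90.5 − 0.02Q = 38.5 + 0.07Q → Q* = 577.7778, P* = 78.9444.
The subsidy lowers effective supply by 22.5: P = 16 + 0.07Q.
New quantity: 90.5 − 0.02Q = 16 + 0.07Q → Q' = 827.7778.
Overproduction ΔQ = 827.7778 − 577.7778 = 250; wedge = subsidy = 22.5.
Welfare loss = ½ × 250 × 22.5 = 2812.50.

2812.50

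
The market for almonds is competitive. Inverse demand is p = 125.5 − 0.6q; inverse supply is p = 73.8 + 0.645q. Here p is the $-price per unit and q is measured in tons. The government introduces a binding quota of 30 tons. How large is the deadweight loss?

Competitive equilibrium: 125.5 − 0.6q = 73.8 + 0.645q → q* = 41.5261, p* = 100.5843.
At q = 30: demand price = 125.5 − 0.6·30 = 107.5; supply price = 73.8 + 0.645·30 = 93.15.
Δq = 41.5261 − 30 = 11.5261; wedge = 107.5 − 93.15 = 14.35.
Welfare loss = ½ × 11.5261 × 14.35 = $82.70.

$82.70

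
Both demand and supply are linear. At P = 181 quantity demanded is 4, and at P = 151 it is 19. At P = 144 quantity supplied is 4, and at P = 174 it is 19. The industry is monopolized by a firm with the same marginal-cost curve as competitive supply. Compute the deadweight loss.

Demand slope = (151 − 181)/(19 − 4) = −2, so P = 189 − 2Q.
Supply slope = (174 − 144)/(19 − 4) = 2, so P = 136 + 2Q.
Competitive equilibrium: 189 − 2Q = 136 + 2Q → Q* = 13.25, P* = 162.5.
Marginal revenue: MR = 189 − 4Q. Set MR = MC: 189 − 4Q = 136 + 2Q → Q_m = 8.8333.
Price P_m = 189 − 2·8.8333 = 171.3334; MC(Q_m) = 136 + 2·8.8333 = 153.6666.
Competitive Q* = 13.25, so ΔQ = 4.4167; wedge = 171.3334 − 153.6666 = 17.6668.
Deadweight loss = ½ × 4.4167 × 17.6668 = 39.01.

39.01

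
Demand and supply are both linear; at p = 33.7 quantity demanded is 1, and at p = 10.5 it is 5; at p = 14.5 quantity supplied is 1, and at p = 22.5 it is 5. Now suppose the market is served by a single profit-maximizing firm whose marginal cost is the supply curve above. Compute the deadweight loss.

Demand slope = (10.5 − 33.7)/(5 − 1) = −5.8, so p = 39.5 − 5.8q.
Supply slope = (22.5 − 14.5)/(5 − 1) = 2, so p = 12.5 + 2q.
Competitive equilibrium: 39.5 − 5.8q = 12.5 + 2q → q* = 3.4615, p* = 19.4231.
Marginal revenue: MR = 39.5 − 11.6q. Set MR = MC: 39.5 − 11.6q = 12.5 + 2q → q_m = 1.9853.
Price p_m = 39.5 − 5.8·1.9853 = 27.9853; MC(q_m) = 12.5 + 2·1.9853 = 16.4706.
Competitive q* = 3.4615, so Δq = 1.4762; wedge = 27.9853 − 16.4706 = 11.5147.
DWL = ½ × 1.4762 × 11.5147 = 8.50.

8.50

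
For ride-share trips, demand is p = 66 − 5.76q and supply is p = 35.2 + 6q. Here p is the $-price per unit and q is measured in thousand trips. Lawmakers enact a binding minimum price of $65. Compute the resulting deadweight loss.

$35.16 thousand

Competitive equilibrium: 66 − 5.76q = 35.2 + 6q → q* = 2.619, p* = 50.9143.
At the floor p = 65, quantity demanded = (66 − 65)/5.76 = 0.1736.
Sellers' marginal cost at q' = 0.1736: 35.2 + 6·0.1736 = 36.2416.
Δq = 2.619 − 0.1736 = 2.4454; wedge = 65 − 36.2416 = 28.7584.
Welfare loss = ½ × 2.4454 × 28.7584 = $35.16 thousand.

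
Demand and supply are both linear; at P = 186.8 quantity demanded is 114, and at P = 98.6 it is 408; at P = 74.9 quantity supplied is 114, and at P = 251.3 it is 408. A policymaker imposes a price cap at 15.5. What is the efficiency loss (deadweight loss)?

22445

Demand slope = (98.6 − 186.8)/(408 − 114) = −0.3, so P = 221 − 0.3Q.
Supply slope = (251.3 − 74.9)/(408 − 114) = 0.6, so P = 6.5 + 0.6Q.
Competitive equilibrium: 221 − 0.3Q = 6.5 + 0.6Q → Q* = 238.3333, P* = 149.5.
At the ceiling P = 15.5, quantity supplied = (15.5 − 6.5)/0.6 = 15.
Willingness to pay at Q' = 15: 221 − 0.3·15 = 216.5.
ΔQ = 238.3333 − 15 = 223.3333; wedge = 216.5 − 15.5 = 201.
DWL = ½ × 223.3333 × 201 = 22445.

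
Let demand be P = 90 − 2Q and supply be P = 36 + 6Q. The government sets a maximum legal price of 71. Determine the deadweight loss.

Competitive equilibrium: 90 − 2Q = 36 + 6Q → Q* = 6.75, P* = 76.5.
At the ceiling P = 71, quantity supplied = (71 − 36)/6 = 5.8333.
Willingness to pay at Q' = 5.8333: 90 − 2·5.8333 = 78.3334.
ΔQ = 6.75 − 5.8333 = 0.9167; wedge = 78.3334 − 71 = 7.3334.
The triangle = ½ × 0.9167 × 7.3334 = 3.36.

3.36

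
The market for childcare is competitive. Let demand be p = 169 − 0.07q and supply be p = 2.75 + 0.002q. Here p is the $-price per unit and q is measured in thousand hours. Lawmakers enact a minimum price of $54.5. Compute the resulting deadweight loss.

Competitive equilibrium: 169 − 0.07q = 2.75 + 0.002q → q* = 2309.02778, p* = 7.36806.
At the floor p = 54.5, quantity demanded = (169 − 54.5)/0.07 = 1635.71429.
Sellers' marginal cost at q' = 1635.71429: 2.75 + 0.002·1635.71429 = 6.02143.
Δq = 2309.02778 − 1635.71429 = 673.31349; wedge = 54.5 − 6.02143 = 48.47857.
Deadweight loss = ½ × 673.31349 × 48.47857 = $16320.64 thousand.

$16320.64 thousand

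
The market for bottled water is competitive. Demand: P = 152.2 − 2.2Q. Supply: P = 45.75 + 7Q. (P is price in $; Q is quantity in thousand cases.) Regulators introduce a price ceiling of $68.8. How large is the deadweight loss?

Competitive equilibrium: 152.2 − 2.2Q = 45.75 + 7Q → Q* = 11.5707, P* = 126.7446.
At the ceiling P = 68.8, quantity supplied = (68.8 − 45.75)/7 = 3.2929.
Willingness to pay at Q' = 3.2929: 152.2 − 2.2·3.2929 = 144.9556.
ΔQ = 11.5707 − 3.2929 = 8.2778; wedge = 144.9556 − 68.8 = 76.1556.
The triangle = ½ × 8.2778 × 76.1556 = $315.20 thousand.

$315.20 thousand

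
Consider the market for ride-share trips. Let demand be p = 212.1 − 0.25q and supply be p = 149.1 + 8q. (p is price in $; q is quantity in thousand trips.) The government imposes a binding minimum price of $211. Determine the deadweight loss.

Competitive equilibrium: 212.1 − 0.25q = 149.1 + 8q → q* = 7.6364, p* = 210.1909.
At the floor p = 211, quantity demanded = (212.1 − 211)/0.25 = 4.4.
Sellers' marginal cost at q' = 4.4: 149.1 + 8·4.4 = 184.3.
Δq = 7.6364 − 4.4 = 3.2364; wedge = 211 − 184.3 = 26.7.
Welfare loss = ½ × 3.2364 × 26.7 = $43.21 thousand.

$43.21 thousand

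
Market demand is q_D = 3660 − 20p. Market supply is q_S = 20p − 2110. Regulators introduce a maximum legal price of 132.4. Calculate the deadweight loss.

2808.45

In inverse form: demand p = 183 − 0.05q, supply p = 105.5 + 0.05q.
Competitive equilibrium: 183 − 0.05q = 105.5 + 0.05q → q* = 775, p* = 144.25.
At the ceiling p = 132.4, quantity supplied = (132.4 − 105.5)/0.05 = 538.
Willingness to pay at q' = 538: 183 − 0.05·538 = 156.1.
Δq = 775 − 538 = 237; wedge = 156.1 − 132.4 = 23.7.
Deadweight loss = ½ × 237 × 23.7 = 2808.45.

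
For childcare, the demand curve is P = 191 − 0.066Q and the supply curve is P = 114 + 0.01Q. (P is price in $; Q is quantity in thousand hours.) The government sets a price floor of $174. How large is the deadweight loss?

$21694.37 thousand

Competitive equilibrium: 191 − 0.066Q = 114 + 0.01Q → Q* = 1013.157895, P* = 124.131579.
At the floor P = 174, quantity demanded = (191 − 174)/0.066 = 257.575758.
Sellers' marginal cost at Q' = 257.575758: 114 + 0.01·257.575758 = 116.575758.
ΔQ = 1013.157895 − 257.575758 = 755.582137; wedge = 174 − 116.575758 = 57.424242.
The triangle = ½ × 755.582137 × 57.424242 = $21694.37 thousand.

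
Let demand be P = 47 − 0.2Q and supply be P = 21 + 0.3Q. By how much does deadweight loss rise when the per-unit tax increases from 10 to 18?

224

Competitive equilibrium: 47 − 0.2Q = 21 + 0.3Q → Q* = 52, P* = 36.6.
For a per-unit tax t: ΔQ = t/0.5, so DWL = ½·t·(t/0.5) = t²/1.
At t = 10: DWL = 100. At t = 18: DWL = 324.
Increase = 324 − 100 = 224.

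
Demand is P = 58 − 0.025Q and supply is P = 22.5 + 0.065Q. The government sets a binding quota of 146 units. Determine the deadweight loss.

2777.61

Competitive equilibrium: 58 − 0.025Q = 22.5 + 0.065Q → Q* = 394.4444, P* = 48.1389.
At Q = 146: demand price = 58 − 0.025·146 = 54.35; supply price = 22.5 + 0.065·146 = 31.99.
ΔQ = 394.4444 − 146 = 248.4444; wedge = 54.35 − 31.99 = 22.36.
DWL = ½ × 248.4444 × 22.36 = 2777.61.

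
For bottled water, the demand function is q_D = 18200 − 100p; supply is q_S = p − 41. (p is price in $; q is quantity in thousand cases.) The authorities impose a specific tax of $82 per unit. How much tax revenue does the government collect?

$4790.10 thousand

In inverse form: demand p = 182 − 0.01q, supply p = 41 + q.
Competitive equilibrium: 182 − 0.01q = 41 + q → q* = 139.604, p* = 180.604.
With the tax, the buyer price exceeds the seller price by 82: (182 − 0.01q) − (41 + q) = 82 → q' = 58.4158.
Tax revenue = 82 × 58.4158 = $4790.10 thousand.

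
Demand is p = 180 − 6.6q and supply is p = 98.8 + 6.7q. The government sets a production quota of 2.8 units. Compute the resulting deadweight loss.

Competitive equilibrium: 180 − 6.6q = 98.8 + 6.7q → q* = 6.1053, p* = 139.7053.
At q = 2.8: demand price = 180 − 6.6·2.8 = 161.52; supply price = 98.8 + 6.7·2.8 = 117.56.
Δq = 6.1053 − 2.8 = 3.3053; wedge = 161.52 − 117.56 = 43.96.
Welfare loss = ½ × 3.3053 × 43.96 = 72.65.

72.65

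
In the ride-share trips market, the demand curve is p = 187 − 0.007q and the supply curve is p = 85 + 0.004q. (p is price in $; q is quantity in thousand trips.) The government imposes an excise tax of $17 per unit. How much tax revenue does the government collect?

$131363.64 thousand

Competitive equilibrium: 187 − 0.007q = 85 + 0.004q → q* = 9272.7273, p* = 122.0909.
With the tax, the buyer price exceeds the seller price by 17: (187 − 0.007q) − (85 + 0.004q) = 17 → q' = 7727.2727.
Tax revenue = 17 × 7727.2727 = $131363.64 thousand.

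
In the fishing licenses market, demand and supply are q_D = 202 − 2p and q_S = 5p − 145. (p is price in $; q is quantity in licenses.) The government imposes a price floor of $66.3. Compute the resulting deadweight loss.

In inverse form: demand p = 101 − 0.5q, supply p = 29 + 0.2q.
Competitive equilibrium: 101 − 0.5q = 29 + 0.2q → q* = 102.8571, p* = 49.5714.
At the floor p = 66.3, quantity demanded = (101 − 66.3)/0.5 = 69.4.
Sellers' marginal cost at q' = 69.4: 29 + 0.2·69.4 = 42.88.
Δq = 102.8571 − 69.4 = 33.4571; wedge = 66.3 − 42.88 = 23.42.
DWL = ½ × 33.4571 × 23.42 = $391.78.

$391.78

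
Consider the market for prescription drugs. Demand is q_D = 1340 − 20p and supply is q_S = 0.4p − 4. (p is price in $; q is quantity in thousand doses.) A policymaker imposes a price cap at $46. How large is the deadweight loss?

$80.64 thousand

In inverse form: demand p = 67 − 0.05q, supply p = 10 + 2.5q.
Competitive equilibrium: 67 − 0.05q = 10 + 2.5q → q* = 22.3529, p* = 65.8824.
At the ceiling p = 46, quantity supplied = (46 − 10)/2.5 = 14.4.
Willingness to pay at q' = 14.4: 67 − 0.05·14.4 = 66.28.
Δq = 22.3529 − 14.4 = 7.9529; wedge = 66.28 − 46 = 20.28.
Welfare loss = ½ × 7.9529 × 20.28 = $80.64 thousand.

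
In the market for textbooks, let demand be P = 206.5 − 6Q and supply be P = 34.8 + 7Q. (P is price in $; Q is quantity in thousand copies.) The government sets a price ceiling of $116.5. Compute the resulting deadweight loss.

Competitive equilibrium: 206.5 − 6Q = 34.8 + 7Q → Q* = 13.2077, P* = 127.2538.
At the ceiling P = 116.5, quantity supplied = (116.5 − 34.8)/7 = 11.6714.
Willingness to pay at Q' = 11.6714: 206.5 − 6·11.6714 = 136.4716.
ΔQ = 13.2077 − 11.6714 = 1.5363; wedge = 136.4716 − 116.5 = 19.9716.
Deadweight loss = ½ × 1.5363 × 19.9716 = $15.34 thousand.

$15.34 thousand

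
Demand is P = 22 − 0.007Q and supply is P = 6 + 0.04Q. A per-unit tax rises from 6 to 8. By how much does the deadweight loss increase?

Competitive equilibrium: 22 − 0.007Q = 6 + 0.04Q → Q* = 340.4255, P* = 19.617.
For a per-unit tax t: ΔQ = t/0.047, so DWL = ½·t·(t/0.047) = t²/0.094.
At t = 6: DWL = 382.979. At t = 8: DWL = 680.851.
Increase = 680.851 − 382.979 = 297.87.

297.87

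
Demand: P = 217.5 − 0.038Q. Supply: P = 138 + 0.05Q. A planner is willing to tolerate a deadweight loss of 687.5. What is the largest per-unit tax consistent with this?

Competitive equilibrium: 217.5 − 0.038Q = 138 + 0.05Q → Q* = 903.4091, P* = 183.1705.
A tax t gives ΔQ = t/0.088 and wedge t, so DWL = t²/0.176.
t²/0.176 = 687.5 → t² = 121 → t = 11.

11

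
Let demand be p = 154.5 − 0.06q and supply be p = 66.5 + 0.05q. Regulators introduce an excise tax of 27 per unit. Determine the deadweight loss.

3313.64

Competitive equilibrium: 154.5 − 0.06q = 66.5 + 0.05q → q* = 800, p* = 106.5.
With the tax, the buyer price exceeds the seller price by 27: (154.5 − 0.06q) − (66.5 + 0.05q) = 27 → q' = 554.5455.
Δq = 800 − 554.5455 = 245.4545; the wedge equals the tax, 27.
Welfare loss = ½ × 245.4545 × 27 = 3313.64.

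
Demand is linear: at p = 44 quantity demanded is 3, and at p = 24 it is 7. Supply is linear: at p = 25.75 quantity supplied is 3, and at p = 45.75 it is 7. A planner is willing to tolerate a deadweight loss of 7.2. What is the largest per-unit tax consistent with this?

12

Demand slope = (24 − 44)/(7 − 3) = −5, so p = 59 − 5q.
Supply slope = (45.75 − 25.75)/(7 − 3) = 5, so p = 10.75 + 5q.
Competitive equilibrium: 59 − 5q = 10.75 + 5q → q* = 4.825, p* = 34.875.
A tax t gives Δq = t/10 and wedge t, so DWL = t²/20.
t²/20 = 7.2 → t² = 144 → t = 12.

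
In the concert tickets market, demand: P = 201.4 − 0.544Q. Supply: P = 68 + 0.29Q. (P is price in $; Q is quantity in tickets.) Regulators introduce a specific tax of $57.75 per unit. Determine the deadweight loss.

Competitive equilibrium: 201.4 − 0.544Q = 68 + 0.29Q → Q* = 159.952, P* = 114.3861.
With the tax, the buyer price exceeds the seller price by 57.75: (201.4 − 0.544Q) − (68 + 0.29Q) = 57.75 → Q' = 90.7074.
ΔQ = 159.952 − 90.7074 = 69.2446; the wedge equals the tax, 57.75.
Deadweight loss = ½ × 69.2446 × 57.75 = $1999.44.

$1999.44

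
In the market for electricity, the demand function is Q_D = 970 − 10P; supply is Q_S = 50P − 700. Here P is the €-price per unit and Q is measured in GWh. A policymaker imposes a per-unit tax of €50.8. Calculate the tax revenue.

€13631.33

In inverse form: demand P = 97 − 0.1Q, supply P = 14 + 0.02Q.
Competitive equilibrium: 97 − 0.1Q = 14 + 0.02Q → Q* = 691.6667, P* = 27.8333.
With the tax, the buyer price exceeds the seller price by 50.8: (97 − 0.1Q) − (14 + 0.02Q) = 50.8 → Q' = 268.3333.
Tax revenue = 50.8 × 268.3333 = €13631.33.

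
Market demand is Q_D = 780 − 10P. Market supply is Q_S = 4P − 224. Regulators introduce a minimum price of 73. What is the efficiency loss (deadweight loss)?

28.93

In inverse form: demand P = 78 − 0.1Q, supply P = 56 + 0.25Q.
Competitive equilibrium: 78 − 0.1Q = 56 + 0.25Q → Q* = 62.8571, P* = 71.7143.
At the floor P = 73, quantity demanded = (78 − 73)/0.1 = 50.
Sellers' marginal cost at Q' = 50: 56 + 0.25·50 = 68.5.
ΔQ = 62.8571 − 50 = 12.8571; wedge = 73 − 68.5 = 4.5.
The triangle = ½ × 12.8571 × 4.5 = 28.93.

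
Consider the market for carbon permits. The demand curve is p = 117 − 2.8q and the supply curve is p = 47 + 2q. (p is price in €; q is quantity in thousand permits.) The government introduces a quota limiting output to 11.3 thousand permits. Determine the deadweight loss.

Competitive equilibrium: 117 − 2.8q = 47 + 2q → q* = 14.5833, p* = 76.1667.
At q = 11.3: demand price = 117 − 2.8·11.3 = 85.36; supply price = 47 + 2·11.3 = 69.6.
Δq = 14.5833 − 11.3 = 3.2833; wedge = 85.36 − 69.6 = 15.76.
Welfare loss = ½ × 3.2833 × 15.76 = €25.87 thousand.

€25.87 thousand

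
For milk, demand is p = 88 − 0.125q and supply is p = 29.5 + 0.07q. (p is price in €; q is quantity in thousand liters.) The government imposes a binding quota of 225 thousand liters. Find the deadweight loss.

Competitive equilibrium: 88 − 0.125q = 29.5 + 0.07q → q* = 300, p* = 50.5.
At q = 225: demand price = 88 − 0.125·225 = 59.875; supply price = 29.5 + 0.07·225 = 45.25.
Δq = 300 − 225 = 75; wedge = 59.875 − 45.25 = 14.625.
The triangle = ½ × 75 × 14.625 = €548.44 thousand.

€548.44 thousand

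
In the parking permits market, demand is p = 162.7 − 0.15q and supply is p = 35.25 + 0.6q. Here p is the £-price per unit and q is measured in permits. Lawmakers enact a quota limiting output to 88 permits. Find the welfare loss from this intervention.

Competitive equilibrium: 162.7 − 0.15q = 35.25 + 0.6q → q* = 169.9333, p* = 137.21.
At q = 88: demand price = 162.7 − 0.15·88 = 149.5; supply price = 35.25 + 0.6·88 = 88.05.
Δq = 169.9333 − 88 = 81.9333; wedge = 149.5 − 88.05 = 61.45.
Welfare loss = ½ × 81.9333 × 61.45 = £2517.40.

£2517.40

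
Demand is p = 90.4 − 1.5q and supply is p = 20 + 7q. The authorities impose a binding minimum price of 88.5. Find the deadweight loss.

Competitive equilibrium: 90.4 − 1.5q = 20 + 7q → q* = 8.2824, p* = 77.9765.
At the floor p = 88.5, quantity demanded = (90.4 − 88.5)/1.5 = 1.2667.
Sellers' marginal cost at q' = 1.2667: 20 + 7·1.2667 = 28.8669.
Δq = 8.2824 − 1.2667 = 7.0157; wedge = 88.5 − 28.8669 = 59.6331.
The triangle = ½ × 7.0157 × 59.6331 = 209.18.

209.18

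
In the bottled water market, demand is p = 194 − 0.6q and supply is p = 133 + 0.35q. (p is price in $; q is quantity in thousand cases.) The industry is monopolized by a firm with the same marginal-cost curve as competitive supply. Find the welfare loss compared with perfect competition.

$293.46 thousand

Competitive equilibrium: 194 − 0.6q = 133 + 0.35q → q* = 64.2105, p* = 155.4737.
Marginal revenue: MR = 194 − 1.2q. Set MR = MC: 194 − 1.2q = 133 + 0.35q → q_m = 39.3548.
Price p_m = 194 − 0.6·39.3548 = 170.3871; MC(q_m) = 133 + 0.35·39.3548 = 146.7742.
Competitive q* = 64.2105, so Δq = 24.8557; wedge = 170.3871 − 146.7742 = 23.6129.
Deadweight loss = ½ × 24.8557 × 23.6129 = $293.46 thousand.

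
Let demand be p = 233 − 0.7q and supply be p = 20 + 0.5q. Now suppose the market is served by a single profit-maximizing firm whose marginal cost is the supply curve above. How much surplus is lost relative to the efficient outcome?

Competitive equilibrium: 233 − 0.7q = 20 + 0.5q → q* = 177.5, p* = 108.75.
Marginal revenue: MR = 233 − 1.4q. Set MR = MC: 233 − 1.4q = 20 + 0.5q → q_m = 112.1053.
Price p_m = 233 − 0.7·112.1053 = 154.5263; MC(q_m) = 20 + 0.5·112.1053 = 76.0527.
Competitive q* = 177.5, so Δq = 65.3947; wedge = 154.5263 − 76.0527 = 78.4736.
Deadweight loss = ½ × 65.3947 × 78.4736 = 2565.88.

2565.88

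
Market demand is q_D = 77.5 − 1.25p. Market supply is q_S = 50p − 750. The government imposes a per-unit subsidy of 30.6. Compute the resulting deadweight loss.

570.95

In inverse form: demand p = 62 − 0.8q, supply p = 15 + 0.02q.
Competitive equilibrium: 62 − 0.8q = 15 + 0.02q → q* = 57.3171, p* = 16.1463.
The subsidy lowers effective supply by 30.6: p = 0.02q − 15.6.
New quantity: 62 − 0.8q = 0.02q − 15.6 → q' = 94.6341.
Overproduction Δq = 94.6341 − 57.3171 = 37.317; wedge = subsidy = 30.6.
The triangle = ½ × 37.317 × 30.6 = 570.95.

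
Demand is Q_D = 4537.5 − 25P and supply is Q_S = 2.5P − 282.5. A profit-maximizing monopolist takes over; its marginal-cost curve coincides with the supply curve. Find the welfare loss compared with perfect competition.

37.03

In inverse form: demand P = 181.5 − 0.04Q, supply P = 113 + 0.4Q.
Competitive equilibrium: 181.5 − 0.04Q = 113 + 0.4Q → Q* = 155.6818, P* = 175.2727.
Marginal revenue: MR = 181.5 − 0.08Q. Set MR = MC: 181.5 − 0.08Q = 113 + 0.4Q → Q_m = 142.7083.
Price P_m = 181.5 − 0.04·142.7083 = 175.7917; MC(Q_m) = 113 + 0.4·142.7083 = 170.0833.
Competitive Q* = 155.6818, so ΔQ = 12.9735; wedge = 175.7917 − 170.0833 = 5.7084.
The triangle = ½ × 12.9735 × 5.7084 = 37.03.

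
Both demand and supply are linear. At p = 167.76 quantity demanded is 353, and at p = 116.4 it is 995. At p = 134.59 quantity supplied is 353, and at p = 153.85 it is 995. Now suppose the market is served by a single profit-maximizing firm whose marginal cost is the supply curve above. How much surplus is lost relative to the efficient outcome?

4177.49

Demand slope = (116.4 − 167.76)/(995 − 353) = −0.08, so p = 196 − 0.08q.
Supply slope = (153.85 − 134.59)/(995 − 353) = 0.03, so p = 124 + 0.03q.
Competitive equilibrium: 196 − 0.08q = 124 + 0.03q → q* = 654.5455, p* = 143.6364.
Marginal revenue: MR = 196 − 0.16q. Set MR = MC: 196 − 0.16q = 124 + 0.03q → q_m = 378.9474.
Price p_m = 196 − 0.08·378.9474 = 165.6842; MC(q_m) = 124 + 0.03·378.9474 = 135.3684.
Competitive q* = 654.5455, so Δq = 275.5981; wedge = 165.6842 − 135.3684 = 30.3158.
Welfare loss = ½ × 275.5981 × 30.3158 = 4177.49.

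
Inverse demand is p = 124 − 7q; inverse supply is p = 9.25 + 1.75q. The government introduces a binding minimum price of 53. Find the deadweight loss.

38.63

Competitive equilibrium: 124 − 7q = 9.25 + 1.75q → q* = 13.1143, p* = 32.2.
At the floor p = 53, quantity demanded = (124 − 53)/7 = 10.1429.
Sellers' marginal cost at q' = 10.1429: 9.25 + 1.75·10.1429 = 27.0001.
Δq = 13.1143 − 10.1429 = 2.9714; wedge = 53 − 27.0001 = 25.9999.
The triangle = ½ × 2.9714 × 25.9999 = 38.63.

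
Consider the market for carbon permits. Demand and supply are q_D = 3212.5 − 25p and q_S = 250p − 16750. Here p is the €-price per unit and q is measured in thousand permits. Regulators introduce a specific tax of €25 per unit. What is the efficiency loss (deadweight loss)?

€7102.27 thousand

In inverse form: demand p = 128.5 − 0.04q, supply p = 67 + 0.004q.
Competitive equilibrium: 128.5 − 0.04q = 67 + 0.004q → q* = 1397.7273, p* = 72.5909.
With the tax, the buyer price exceeds the seller price by 25: (128.5 − 0.04q) − (67 + 0.004q) = 25 → q' = 829.5455.
Δq = 1397.7273 − 829.5455 = 568.1818; the wedge equals the tax, 25.
Deadweight loss = ½ × 568.1818 × 25 = €7102.27 thousand.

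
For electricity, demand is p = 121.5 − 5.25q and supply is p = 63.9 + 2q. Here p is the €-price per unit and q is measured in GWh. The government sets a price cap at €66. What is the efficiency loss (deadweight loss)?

€172.33

Competitive equilibrium: 121.5 − 5.25q = 63.9 + 2q → q* = 7.9448, p* = 79.7897.
At the ceiling p = 66, quantity supplied = (66 − 63.9)/2 = 1.05.
Willingness to pay at q' = 1.05: 121.5 − 5.25·1.05 = 115.9875.
Δq = 7.9448 − 1.05 = 6.8948; wedge = 115.9875 − 66 = 49.9875.
The triangle = ½ × 6.8948 × 49.9875 = €172.33.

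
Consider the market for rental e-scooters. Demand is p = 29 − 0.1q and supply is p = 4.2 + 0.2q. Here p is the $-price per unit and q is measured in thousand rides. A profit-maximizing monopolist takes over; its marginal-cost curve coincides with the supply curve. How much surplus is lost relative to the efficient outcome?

Competitive equilibrium: 29 − 0.1q = 4.2 + 0.2q → q* = 82.6667, p* = 20.7333.
Marginal revenue: MR = 29 − 0.2q. Set MR = MC: 29 − 0.2q = 4.2 + 0.2q → q_m = 62.
Price p_m = 29 − 0.1·62 = 22.8; MC(q_m) = 4.2 + 0.2·62 = 16.6.
Competitive q* = 82.6667, so Δq = 20.6667; wedge = 22.8 − 16.6 = 6.2.
DWL = ½ × 20.6667 × 6.2 = $64.07 thousand.

$64.07 thousand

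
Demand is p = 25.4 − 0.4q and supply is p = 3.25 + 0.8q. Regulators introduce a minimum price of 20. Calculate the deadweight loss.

Competitive equilibrium: 25.4 − 0.4q = 3.25 + 0.8q → q* = 18.4583, p* = 18.0167.
At the floor p = 20, quantity demanded = (25.4 − 20)/0.4 = 13.5.
Sellers' marginal cost at q' = 13.5: 3.25 + 0.8·13.5 = 14.05.
Δq = 18.4583 − 13.5 = 4.9583; wedge = 20 − 14.05 = 5.95.
Deadweight loss = ½ × 4.9583 × 5.95 = 14.75.

14.75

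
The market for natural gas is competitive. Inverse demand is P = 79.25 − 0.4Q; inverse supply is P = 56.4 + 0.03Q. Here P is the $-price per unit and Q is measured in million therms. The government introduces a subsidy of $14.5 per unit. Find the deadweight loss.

$244.48 million

Competitive equilibrium: 79.25 − 0.4Q = 56.4 + 0.03Q → Q* = 53.1395, P* = 57.9942.
The subsidy lowers effective supply by 14.5: P = 41.9 + 0.03Q.
New quantity: 79.25 − 0.4Q = 41.9 + 0.03Q → Q' = 86.8605.
Overproduction ΔQ = 86.8605 − 53.1395 = 33.721; wedge = subsidy = 14.5.
DWL = ½ × 33.721 × 14.5 = $244.48 million.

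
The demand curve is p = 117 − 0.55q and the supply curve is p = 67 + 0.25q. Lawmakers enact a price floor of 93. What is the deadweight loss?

142.33

Competitive equilibrium: 117 − 0.55q = 67 + 0.25q → q* = 62.5, p* = 82.625.
At the floor p = 93, quantity demanded = (117 − 93)/0.55 = 43.6364.
Sellers' marginal cost at q' = 43.6364: 67 + 0.25·43.6364 = 77.9091.
Δq = 62.5 − 43.6364 = 18.8636; wedge = 93 − 77.9091 = 15.0909.
Welfare loss = ½ × 18.8636 × 15.0909 = 142.33.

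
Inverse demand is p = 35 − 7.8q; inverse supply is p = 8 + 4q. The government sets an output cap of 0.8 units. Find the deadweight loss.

Competitive equilibrium: 35 − 7.8q = 8 + 4q → q* = 2.2881, p* = 17.1525.
At q = 0.8: demand price = 35 − 7.8·0.8 = 28.76; supply price = 8 + 4·0.8 = 11.2.
Δq = 2.2881 − 0.8 = 1.4881; wedge = 28.76 − 11.2 = 17.56.
Welfare loss = ½ × 1.4881 × 17.56 = 13.07.

13.07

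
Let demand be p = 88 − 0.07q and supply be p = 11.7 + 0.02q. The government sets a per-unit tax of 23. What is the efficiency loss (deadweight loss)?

2938.89

Competitive equilibrium: 88 − 0.07q = 11.7 + 0.02q → q* = 847.7778, p* = 28.6556.
With the tax, the buyer price exceeds the seller price by 23: (88 − 0.07q) − (11.7 + 0.02q) = 23 → q' = 592.2222.
Δq = 847.7778 − 592.2222 = 255.5556; the wedge equals the tax, 23.
The triangle = ½ × 255.5556 × 23 = 2938.89.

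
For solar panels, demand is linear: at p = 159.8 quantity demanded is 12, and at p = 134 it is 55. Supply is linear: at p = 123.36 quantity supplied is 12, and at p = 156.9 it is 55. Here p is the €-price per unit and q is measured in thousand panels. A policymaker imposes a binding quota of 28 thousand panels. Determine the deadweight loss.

€74.71 thousand

Demand slope = (134 − 159.8)/(55 − 12) = −0.6, so p = 167 − 0.6q.
Supply slope = (156.9 − 123.36)/(55 − 12) = 0.78, so p = 114 + 0.78q.
Competitive equilibrium: 167 − 0.6q = 114 + 0.78q → q* = 38.4058, p* = 143.9565.
At q = 28: demand price = 167 − 0.6·28 = 150.2; supply price = 114 + 0.78·28 = 135.84.
Δq = 38.4058 − 28 = 10.4058; wedge = 150.2 − 135.84 = 14.36.
Deadweight loss = ½ × 10.4058 × 14.36 = €74.71 thousand.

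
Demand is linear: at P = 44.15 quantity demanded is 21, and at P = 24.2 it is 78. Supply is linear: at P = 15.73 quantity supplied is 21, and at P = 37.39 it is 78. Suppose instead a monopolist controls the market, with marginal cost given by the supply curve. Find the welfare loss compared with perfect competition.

137.69

Demand slope = (24.2 − 44.15)/(78 − 21) = −0.35, so P = 51.5 − 0.35Q.
Supply slope = (37.39 − 15.73)/(78 − 21) = 0.38, so P = 7.75 + 0.38Q.
Competitive equilibrium: 51.5 − 0.35Q = 7.75 + 0.38Q → Q* = 59.9315, P* = 30.524.
Marginal revenue: MR = 51.5 − 0.7Q. Set MR = MC: 51.5 − 0.7Q = 7.75 + 0.38Q → Q_m = 40.5093.
Price P_m = 51.5 − 0.35·40.5093 = 37.3217; MC(Q_m) = 7.75 + 0.38·40.5093 = 23.1435.
Competitive Q* = 59.9315, so ΔQ = 19.4222; wedge = 37.3217 − 23.1435 = 14.1782.
Welfare loss = ½ × 19.4222 × 14.1782 = 137.69.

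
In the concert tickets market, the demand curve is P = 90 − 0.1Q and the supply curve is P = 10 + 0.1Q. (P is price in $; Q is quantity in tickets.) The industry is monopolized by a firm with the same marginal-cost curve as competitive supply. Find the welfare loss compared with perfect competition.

$1777.78

Competitive equilibrium: 90 − 0.1Q = 10 + 0.1Q → Q* = 400, P* = 50.
Marginal revenue: MR = 90 − 0.2Q. Set MR = MC: 90 − 0.2Q = 10 + 0.1Q → Q_m = 266.66667.
Price P_m = 90 − 0.1·266.66667 = 63.33333; MC(Q_m) = 10 + 0.1·266.66667 = 36.66667.
Competitive Q* = 400, so ΔQ = 133.33333; wedge = 63.33333 − 36.66667 = 26.66666.
Welfare loss = ½ × 133.33333 × 26.66666 = $1777.78.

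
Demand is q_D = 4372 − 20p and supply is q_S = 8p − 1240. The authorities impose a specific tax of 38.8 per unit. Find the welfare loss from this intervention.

4301.26

In inverse form: demand p = 218.6 − 0.05q, supply p = 155 + 0.125q.
Competitive equilibrium: 218.6 − 0.05q = 155 + 0.125q → q* = 363.4286, p* = 200.4286.
With the tax, the buyer price exceeds the seller price by 38.8: (218.6 − 0.05q) − (155 + 0.125q) = 38.8 → q' = 141.7143.
Δq = 363.4286 − 141.7143 = 221.7143; the wedge equals the tax, 38.8.
DWL = ½ × 221.7143 × 38.8 = 4301.26.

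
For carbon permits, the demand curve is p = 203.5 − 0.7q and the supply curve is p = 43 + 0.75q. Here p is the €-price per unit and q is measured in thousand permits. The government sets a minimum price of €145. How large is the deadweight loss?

Competitive equilibrium: 203.5 − 0.7q = 43 + 0.75q → q* = 110.6897, p* = 126.0172.
At the floor p = 145, quantity demanded = (203.5 − 145)/0.7 = 83.5714.
Sellers' marginal cost at q' = 83.5714: 43 + 0.75·83.5714 = 105.6786.
Δq = 110.6897 − 83.5714 = 27.1183; wedge = 145 − 105.6786 = 39.3214.
The triangle = ½ × 27.1183 × 39.3214 = €533.16 thousand.

€533.16 thousand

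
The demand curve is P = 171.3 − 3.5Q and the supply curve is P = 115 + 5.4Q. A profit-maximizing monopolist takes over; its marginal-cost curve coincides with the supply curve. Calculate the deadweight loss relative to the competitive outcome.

Competitive equilibrium: 171.3 − 3.5Q = 115 + 5.4Q → Q* = 6.3258, P* = 149.1596.
Marginal revenue: MR = 171.3 − 7Q. Set MR = MC: 171.3 − 7Q = 115 + 5.4Q → Q_m = 4.5403.
Price P_m = 171.3 − 3.5·4.5403 = 155.409; MC(Q_m) = 115 + 5.4·4.5403 = 139.5176.
Competitive Q* = 6.3258, so ΔQ = 1.7855; wedge = 155.409 − 139.5176 = 15.8914.
Welfare loss = ½ × 1.7855 × 15.8914 = 14.19.

14.19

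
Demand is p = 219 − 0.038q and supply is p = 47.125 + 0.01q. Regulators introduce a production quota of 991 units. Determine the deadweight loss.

160960.73

Competitive equilibrium: 219 − 0.038q = 47.125 + 0.01q → q* = 3580.7292, p* = 82.9323.
At q = 991: demand price = 219 − 0.038·991 = 181.342; supply price = 47.125 + 0.01·991 = 57.035.
Δq = 3580.7292 − 991 = 2589.7292; wedge = 181.342 − 57.035 = 124.307.
Welfare loss = ½ × 2589.7292 × 124.307 = 160960.73.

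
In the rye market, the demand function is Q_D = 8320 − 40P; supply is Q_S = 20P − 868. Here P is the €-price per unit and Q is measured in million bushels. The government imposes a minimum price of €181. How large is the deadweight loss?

In inverse form: demand P = 208 − 0.025Q, supply P = 43.4 + 0.05Q.
Competitive equilibrium: 208 − 0.025Q = 43.4 + 0.05Q → Q* = 2194.6667, P* = 153.1333.
At the floor P = 181, quantity demanded = (208 − 181)/0.025 = 1080.
Sellers' marginal cost at Q' = 1080: 43.4 + 0.05·1080 = 97.4.
ΔQ = 2194.6667 − 1080 = 1114.6667; wedge = 181 − 97.4 = 83.6.
Welfare loss = ½ × 1114.6667 × 83.6 = €46593.07 million.

€46593.07 million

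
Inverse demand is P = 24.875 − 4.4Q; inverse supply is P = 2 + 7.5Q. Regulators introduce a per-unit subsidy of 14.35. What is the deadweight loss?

8.65

Competitive equilibrium: 24.875 − 4.4Q = 2 + 7.5Q → Q* = 1.9223, P* = 16.417.
The subsidy lowers effective supply by 14.35: P = 7.5Q − 12.35.
New quantity: 24.875 − 4.4Q = 7.5Q − 12.35 → Q' = 3.1282.
Overproduction ΔQ = 3.1282 − 1.9223 = 1.2059; wedge = subsidy = 14.35.
Deadweight loss = ½ × 1.2059 × 14.35 = 8.65.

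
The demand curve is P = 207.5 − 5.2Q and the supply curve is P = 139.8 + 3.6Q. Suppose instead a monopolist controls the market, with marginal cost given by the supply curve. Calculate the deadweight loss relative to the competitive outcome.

35.93

Competitive equilibrium: 207.5 − 5.2Q = 139.8 + 3.6Q → Q* = 7.6932, P* = 167.4955.
Marginal revenue: MR = 207.5 − 10.4Q. Set MR = MC: 207.5 − 10.4Q = 139.8 + 3.6Q → Q_m = 4.8357.
Price P_m = 207.5 − 5.2·4.8357 = 182.3544; MC(Q_m) = 139.8 + 3.6·4.8357 = 157.2085.
Competitive Q* = 7.6932, so ΔQ = 2.8575; wedge = 182.3544 − 157.2085 = 25.1459.
The triangle = ½ × 2.8575 × 25.1459 = 35.93.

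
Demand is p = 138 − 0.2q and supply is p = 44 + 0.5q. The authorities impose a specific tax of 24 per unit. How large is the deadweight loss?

411.43

Competitive equilibrium: 138 − 0.2q = 44 + 0.5q → q* = 134.2857, p* = 111.1429.
With the tax, the buyer price exceeds the seller price by 24: (138 − 0.2q) − (44 + 0.5q) = 24 → q' = 100.
Δq = 134.2857 − 100 = 34.2857; the wedge equals the tax, 24.
The triangle = ½ × 34.2857 × 24 = 411.43.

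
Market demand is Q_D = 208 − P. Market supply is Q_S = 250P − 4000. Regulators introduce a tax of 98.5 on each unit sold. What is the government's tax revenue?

9173.06

In inverse form: demand P = 208 − Q, supply P = 16 + 0.004Q.
Competitive equilibrium: 208 − Q = 16 + 0.004Q → Q* = 191.2351, P* = 16.7649.
With the tax, the buyer price exceeds the seller price by 98.5: (208 − Q) − (16 + 0.004Q) = 98.5 → Q' = 93.1275.
Tax revenue = 98.5 × 93.1275 = 9173.06.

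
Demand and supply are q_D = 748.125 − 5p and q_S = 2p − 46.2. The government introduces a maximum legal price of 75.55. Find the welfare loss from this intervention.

In inverse form: demand p = 149.625 − 0.2q, supply p = 23.1 + 0.5q.
Competitive equilibrium: 149.625 − 0.2q = 23.1 + 0.5q → q* = 180.75, p* = 113.475.
At the ceiling p = 75.55, quantity supplied = (75.55 − 23.1)/0.5 = 104.9.
Willingness to pay at q' = 104.9: 149.625 − 0.2·104.9 = 128.645.
Δq = 180.75 − 104.9 = 75.85; wedge = 128.645 − 75.55 = 53.095.
Deadweight loss = ½ × 75.85 × 53.095 = 2013.63.

2013.63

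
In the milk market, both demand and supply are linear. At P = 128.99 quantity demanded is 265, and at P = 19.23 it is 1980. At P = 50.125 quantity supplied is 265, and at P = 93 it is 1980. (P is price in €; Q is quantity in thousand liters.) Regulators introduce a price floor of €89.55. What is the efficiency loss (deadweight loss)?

€3241.01 thousand

Demand slope = (19.23 − 128.99)/(1980 − 265) = −0.064, so P = 145.95 − 0.064Q.
Supply slope = (93 − 50.125)/(1980 − 265) = 0.025, so P = 43.5 + 0.025Q.
Competitive equilibrium: 145.95 − 0.064Q = 43.5 + 0.025Q → Q* = 1151.1236, P* = 72.2781.
At the floor P = 89.55, quantity demanded = (145.95 − 89.55)/0.064 = 881.25.
Sellers' marginal cost at Q' = 881.25: 43.5 + 0.025·881.25 = 65.5313.
ΔQ = 1151.1236 − 881.25 = 269.8736; wedge = 89.55 − 65.5313 = 24.0187.
Deadweight loss = ½ × 269.8736 × 24.0187 = €3241.01 thousand.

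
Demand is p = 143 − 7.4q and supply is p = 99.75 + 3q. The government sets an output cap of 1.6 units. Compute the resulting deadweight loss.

Competitive equilibrium: 143 − 7.4q = 99.75 + 3q → q* = 4.1587, p* = 112.226.
At q = 1.6: demand price = 143 − 7.4·1.6 = 131.16; supply price = 99.75 + 3·1.6 = 104.55.
Δq = 4.1587 − 1.6 = 2.5587; wedge = 131.16 − 104.55 = 26.61.
DWL = ½ × 2.5587 × 26.61 = 34.04.

34.04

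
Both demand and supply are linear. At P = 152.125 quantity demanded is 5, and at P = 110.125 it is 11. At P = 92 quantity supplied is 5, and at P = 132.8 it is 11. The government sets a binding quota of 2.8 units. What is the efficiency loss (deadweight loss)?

Demand slope = (110.125 − 152.125)/(11 − 5) = −7, so P = 187.125 − 7Q.
Supply slope = (132.8 − 92)/(11 − 5) = 6.8, so P = 58 + 6.8Q.
Competitive equilibrium: 187.125 − 7Q = 58 + 6.8Q → Q* = 9.3569, P* = 121.6268.
At Q = 2.8: demand price = 187.125 − 7·2.8 = 167.525; supply price = 58 + 6.8·2.8 = 77.04.
ΔQ = 9.3569 − 2.8 = 6.5569; wedge = 167.525 − 77.04 = 90.485.
The triangle = ½ × 6.5569 × 90.485 = 296.65.

296.65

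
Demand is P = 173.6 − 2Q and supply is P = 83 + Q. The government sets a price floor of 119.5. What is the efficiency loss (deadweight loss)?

Competitive equilibrium: 173.6 − 2Q = 83 + Q → Q* = 30.2, P* = 113.2.
At the floor P = 119.5, quantity demanded = (173.6 − 119.5)/2 = 27.05.
Sellers' marginal cost at Q' = 27.05: 83 + 1·27.05 = 110.05.
ΔQ = 30.2 − 27.05 = 3.15; wedge = 119.5 − 110.05 = 9.45.
Welfare loss = ½ × 3.15 × 9.45 = 14.88.

14.88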